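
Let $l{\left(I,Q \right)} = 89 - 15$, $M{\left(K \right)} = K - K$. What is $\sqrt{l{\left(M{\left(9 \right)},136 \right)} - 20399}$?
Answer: $5 i \sqrt{813} \approx 142.57 i$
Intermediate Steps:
$M{\left(K \right)} = 0$
$l{\left(I,Q \right)} = 74$
$\sqrt{l{\left(M{\left(9 \right)},136 \right)} - 20399} = \sqrt{74 - 20399} = \sqrt{-20325} = 5 i \sqrt{813}$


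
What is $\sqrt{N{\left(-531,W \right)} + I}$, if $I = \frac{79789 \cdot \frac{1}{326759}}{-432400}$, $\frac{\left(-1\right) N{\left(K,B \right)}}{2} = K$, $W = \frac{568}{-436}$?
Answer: $\frac{\sqrt{53001848006086477403869}}{7064529580} \approx 32.588$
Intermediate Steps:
$W = - \frac{142}{109}$ ($W = 568 \left(- \frac{1}{436}\right) = - \frac{142}{109} \approx -1.3028$)
$N{\left(K,B \right)} = - 2 K$
$I = - \frac{79789}{141290591600}$ ($I = 79789 \cdot \frac{1}{326759} \left(- \frac{1}{432400}\right) = \frac{79789}{326759} \left(- \frac{1}{432400}\right) = - \frac{79789}{141290591600} \approx -5.6472 \cdot 10^{-7}$)
$\sqrt{N{\left(-531,W \right)} + I} = \sqrt{\left(-2\right) \left(-531\right) - \frac{79789}{141290591600}} = \sqrt{1062 - \frac{79789}{141290591600}} = \sqrt{\frac{150050608199411}{141290591600}} = \frac{\sqrt{53001848006086477403869}}{7064529580}$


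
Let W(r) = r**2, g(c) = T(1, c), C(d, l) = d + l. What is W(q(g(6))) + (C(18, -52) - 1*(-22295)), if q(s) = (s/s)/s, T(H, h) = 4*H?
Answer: 356177/16 ≈ 22261.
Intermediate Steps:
g(c) = 4 (g(c) = 4*1 = 4)
q(s) = 1/s
W(q(g(6))) + (C(18, -52) - 1*(-22295)) = (1/4)**2 + ((18 - 52) - 1*(-22295)) = (1/4)**2 + (-34 + 22295) = 1/16 + 22261 = 356177/16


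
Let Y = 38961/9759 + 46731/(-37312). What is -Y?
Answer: -332555001/121375936 ≈ -2.7399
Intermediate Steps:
Y = 332555001/121375936 (Y = 38961*(1/9759) + 46731*(-1/37312) = 12987/3253 - 46731/37312 = 332555001/121375936 ≈ 2.7399)
-Y = -1*332555001/121375936 = -332555001/121375936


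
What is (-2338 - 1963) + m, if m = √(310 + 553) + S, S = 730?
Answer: -3571 + √863 ≈ -3541.6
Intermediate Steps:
m = 730 + √863 (m = √(310 + 553) + 730 = √863 + 730 = 730 + √863 ≈ 759.38)
(-2338 - 1963) + m = (-2338 - 1963) + (730 + √863) = -4301 + (730 + √863) = -3571 + √863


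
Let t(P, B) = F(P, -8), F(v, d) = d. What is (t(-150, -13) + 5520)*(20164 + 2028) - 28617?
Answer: 122293687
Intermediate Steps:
t(P, B) = -8
(t(-150, -13) + 5520)*(20164 + 2028) - 28617 = (-8 + 5520)*(20164 + 2028) - 28617 = 5512*22192 - 28617 = 122322304 - 28617 = 122293687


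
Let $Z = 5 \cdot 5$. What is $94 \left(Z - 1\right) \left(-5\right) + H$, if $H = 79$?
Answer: $-11201$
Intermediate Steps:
$Z = 25$
$94 \left(Z - 1\right) \left(-5\right) + H = 94 \left(25 - 1\right) \left(-5\right) + 79 = 94 \cdot 24 \left(-5\right) + 79 = 94 \left(-120\right) + 79 = -11280 + 79 = -11201$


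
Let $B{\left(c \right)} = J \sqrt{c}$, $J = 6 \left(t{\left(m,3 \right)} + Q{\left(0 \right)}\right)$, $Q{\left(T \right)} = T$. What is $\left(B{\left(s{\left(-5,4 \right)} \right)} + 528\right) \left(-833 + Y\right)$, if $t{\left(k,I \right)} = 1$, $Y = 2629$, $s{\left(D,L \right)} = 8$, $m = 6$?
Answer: $948288 + 21552 \sqrt{2} \approx 9.7877 \cdot 10^{5}$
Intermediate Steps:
$J = 6$ ($J = 6 \left(1 + 0\right) = 6 \cdot 1 = 6$)
$B{\left(c \right)} = 6 \sqrt{c}$
$\left(B{\left(s{\left(-5,4 \right)} \right)} + 528\right) \left(-833 + Y\right) = \left(6 \sqrt{8} + 528\right) \left(-833 + 2629\right) = \left(6 \cdot 2 \sqrt{2} + 528\right) 1796 = \left(12 \sqrt{2} + 528\right) 1796 = \left(528 + 12 \sqrt{2}\right) 1796 = 948288 + 21552 \sqrt{2}$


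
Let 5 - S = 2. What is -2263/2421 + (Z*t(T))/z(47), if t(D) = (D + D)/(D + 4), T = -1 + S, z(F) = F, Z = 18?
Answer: -77309/113787 ≈ -0.67942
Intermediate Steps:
S = 3 (S = 5 - 1*2 = 5 - 2 = 3)
T = 2 (T = -1 + 3 = 2)
t(D) = 2*D/(4 + D) (t(D) = (2*D)/(4 + D) = 2*D/(4 + D))
-2263/2421 + (Z*t(T))/z(47) = -2263/2421 + (18*(2*2/(4 + 2)))/47 = -2263*1/2421 + (18*(2*2/6))*(1/47) = -2263/2421 + (18*(2*2*(1/6)))*(1/47) = -2263/2421 + (18*(2/3))*(1/47) = -2263/2421 + 12*(1/47) = -2263/2421 + 12/47 = -77309/113787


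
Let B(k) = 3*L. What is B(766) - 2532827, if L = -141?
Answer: -2533250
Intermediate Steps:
B(k) = -423 (B(k) = 3*(-141) = -423)
B(766) - 2532827 = -423 - 2532827 = -2533250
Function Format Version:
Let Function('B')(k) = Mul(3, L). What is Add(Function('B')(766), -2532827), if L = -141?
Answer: -2533250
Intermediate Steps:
Function('B')(k) = -423 (Function('B')(k) = Mul(3, -141) = -423)
Add(Function('B')(766), -2532827) = Add(-423, -2532827) = -2533250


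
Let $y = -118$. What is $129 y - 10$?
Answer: $-15232$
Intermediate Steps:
$129 y - 10 = 129 \left(-118\right) - 10 = -15222 - 10 = -15232$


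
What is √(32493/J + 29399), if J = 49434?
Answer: √7982726778334/16478 ≈ 171.46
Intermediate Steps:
√(32493/J + 29399) = √(32493/49434 + 29399) = √(32493*(1/49434) + 29399) = √(10831/16478 + 29399) = √(484447553/16478) = √7982726778334/16478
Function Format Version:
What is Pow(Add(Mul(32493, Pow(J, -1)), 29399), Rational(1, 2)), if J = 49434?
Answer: Mul(Rational(1, 16478), Pow(7982726778334, Rational(1, 2))) ≈ 171.46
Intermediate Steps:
Pow(Add(Mul(32493, Pow(J, -1)), 29399), Rational(1, 2)) = Pow(Add(Mul(32493, Pow(49434, -1)), 29399), Rational(1, 2)) = Pow(Add(Mul(32493, Rational(1, 49434)), 29399), Rational(1, 2)) = Pow(Add(Rational(10831, 16478), 29399), Rational(1, 2)) = Pow(Rational(484447553, 16478), Rational(1, 2)) = Mul(Rational(1, 16478), Pow(7982726778334, Rational(1, 2)))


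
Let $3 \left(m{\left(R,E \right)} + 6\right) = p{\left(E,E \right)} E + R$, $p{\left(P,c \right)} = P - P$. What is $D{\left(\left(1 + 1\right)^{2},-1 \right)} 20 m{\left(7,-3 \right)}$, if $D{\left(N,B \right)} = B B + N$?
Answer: $- \frac{1100}{3} \approx -366.67$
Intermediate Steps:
$p{\left(P,c \right)} = 0$
$D{\left(N,B \right)} = N + B^{2}$ ($D{\left(N,B \right)} = B^{2} + N = N + B^{2}$)
$m{\left(R,E \right)} = -6 + \frac{R}{3}$ ($m{\left(R,E \right)} = -6 + \frac{0 E + R}{3} = -6 + \frac{0 + R}{3} = -6 + \frac{R}{3}$)
$D{\left(\left(1 + 1\right)^{2},-1 \right)} 20 m{\left(7,-3 \right)} = \left(\left(1 + 1\right)^{2} + \left(-1\right)^{2}\right) 20 \left(-6 + \frac{1}{3} \cdot 7\right) = \left(2^{2} + 1\right) 20 \left(-6 + \frac{7}{3}\right) = \left(4 + 1\right) 20 \left(- \frac{11}{3}\right) = 5 \cdot 20 \left(- \frac{11}{3}\right) = 100 \left(- \frac{11}{3}\right) = - \frac{1100}{3}$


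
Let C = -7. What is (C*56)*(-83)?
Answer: 32536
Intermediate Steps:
(C*56)*(-83) = -7*56*(-83) = -392*(-83) = 32536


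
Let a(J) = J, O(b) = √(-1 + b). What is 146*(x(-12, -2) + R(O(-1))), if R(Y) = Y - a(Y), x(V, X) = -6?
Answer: -876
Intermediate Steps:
R(Y) = 0 (R(Y) = Y - Y = 0)
146*(x(-12, -2) + R(O(-1))) = 146*(-6 + 0) = 146*(-6) = -876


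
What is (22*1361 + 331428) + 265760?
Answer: 627130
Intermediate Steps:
(22*1361 + 331428) + 265760 = (29942 + 331428) + 265760 = 361370 + 265760 = 627130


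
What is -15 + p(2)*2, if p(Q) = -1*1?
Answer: -17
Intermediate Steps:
p(Q) = -1
-15 + p(2)*2 = -15 - 1*2 = -15 - 2 = -17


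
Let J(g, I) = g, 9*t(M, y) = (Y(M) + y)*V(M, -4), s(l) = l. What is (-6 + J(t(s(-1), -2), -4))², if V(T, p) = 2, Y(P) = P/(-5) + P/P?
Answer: 77284/2025 ≈ 38.165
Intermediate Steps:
Y(P) = 1 - P/5 (Y(P) = P*(-⅕) + 1 = -P/5 + 1 = 1 - P/5)
t(M, y) = 2/9 - 2*M/45 + 2*y/9 (t(M, y) = (((1 - M/5) + y)*2)/9 = ((1 + y - M/5)*2)/9 = (2 + 2*y - 2*M/5)/9 = 2/9 - 2*M/45 + 2*y/9)
(-6 + J(t(s(-1), -2), -4))² = (-6 + (2/9 - 2/45*(-1) + (2/9)*(-2)))² = (-6 + (2/9 + 2/45 - 4/9))² = (-6 - 8/45)² = (-278/45)² = 77284/2025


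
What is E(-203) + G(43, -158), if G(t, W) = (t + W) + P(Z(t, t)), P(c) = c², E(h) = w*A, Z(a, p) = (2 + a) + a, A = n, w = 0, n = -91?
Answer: 7629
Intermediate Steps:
A = -91
Z(a, p) = 2 + 2*a
E(h) = 0 (E(h) = 0*(-91) = 0)
G(t, W) = W + t + (2 + 2*t)² (G(t, W) = (t + W) + (2 + 2*t)² = (W + t) + (2 + 2*t)² = W + t + (2 + 2*t)²)
E(-203) + G(43, -158) = 0 + (-158 + 43 + 4*(1 + 43)²) = 0 + (-158 + 43 + 4*44²) = 0 + (-158 + 43 + 4*1936) = 0 + (-158 + 43 + 7744) = 0 + 7629 = 7629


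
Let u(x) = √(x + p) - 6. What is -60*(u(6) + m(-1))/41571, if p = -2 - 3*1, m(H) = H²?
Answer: 80/13857 ≈ 0.0057733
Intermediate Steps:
p = -5 (p = -2 - 3 = -5)
u(x) = -6 + √(-5 + x) (u(x) = √(x - 5) - 6 = √(-5 + x) - 6 = -6 + √(-5 + x))
-60*(u(6) + m(-1))/41571 = -60*((-6 + √(-5 + 6)) + (-1)²)/41571 = -60*((-6 + √1) + 1)*(1/41571) = -60*((-6 + 1) + 1)*(1/41571) = -60*(-5 + 1)*(1/41571) = -60*(-4)*(1/41571) = 240*(1/41571) = 80/13857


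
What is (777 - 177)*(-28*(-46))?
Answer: 772800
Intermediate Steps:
(777 - 177)*(-28*(-46)) = 600*1288 = 772800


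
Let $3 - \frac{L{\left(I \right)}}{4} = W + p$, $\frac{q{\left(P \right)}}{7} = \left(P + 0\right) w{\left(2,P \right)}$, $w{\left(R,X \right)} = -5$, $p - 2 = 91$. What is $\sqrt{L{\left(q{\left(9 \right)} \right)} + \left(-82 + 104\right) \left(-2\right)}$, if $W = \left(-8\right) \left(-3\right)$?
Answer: $10 i \sqrt{5} \approx 22.361 i$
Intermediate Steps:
$p = 93$ ($p = 2 + 91 = 93$)
$W = 24$
$q{\left(P \right)} = - 35 P$ ($q{\left(P \right)} = 7 \left(P + 0\right) \left(-5\right) = 7 P \left(-5\right) = 7 \left(- 5 P\right) = - 35 P$)
$L{\left(I \right)} = -456$ ($L{\left(I \right)} = 12 - 4 \left(24 + 93\right) = 12 - 468 = -456$)
$\sqrt{L{\left(q{\left(9 \right)} \right)} + \left(-82 + 104\right) \left(-2\right)} = \sqrt{-456 + \left(-82 + 104\right) \left(-2\right)} = \sqrt{-456 + 22 \left(-2\right)} = \sqrt{-456 - 44} = \sqrt{-500} = 10 i \sqrt{5}$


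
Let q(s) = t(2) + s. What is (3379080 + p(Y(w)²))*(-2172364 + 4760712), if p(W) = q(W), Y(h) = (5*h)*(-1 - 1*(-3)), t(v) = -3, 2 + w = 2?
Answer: 8746227194796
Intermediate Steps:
w = 0 (w = -2 + 2 = 0)
Y(h) = 10*h (Y(h) = (5*h)*(-1 + 3) = (5*h)*2 = 10*h)
q(s) = -3 + s
p(W) = -3 + W
(3379080 + p(Y(w)²))*(-2172364 + 4760712) = (3379080 + (-3 + (10*0)²))*(-2172364 + 4760712) = (3379080 + (-3 + 0²))*2588348 = (3379080 + (-3 + 0))*2588348 = (3379080 - 3)*2588348 = 3379077*2588348 = 8746227194796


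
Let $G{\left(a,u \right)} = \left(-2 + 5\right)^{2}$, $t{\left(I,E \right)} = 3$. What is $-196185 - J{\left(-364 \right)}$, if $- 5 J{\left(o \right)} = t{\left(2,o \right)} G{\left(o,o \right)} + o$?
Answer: $- \frac{981262}{5} \approx -1.9625 \cdot 10^{5}$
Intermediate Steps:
$G{\left(a,u \right)} = 9$ ($G{\left(a,u \right)} = 3^{2} = 9$)
$J{\left(o \right)} = - \frac{27}{5} - \frac{o}{5}$ ($J{\left(o \right)} = - \frac{3 \cdot 9 + o}{5} = - \frac{27 + o}{5} = - \frac{27}{5} - \frac{o}{5}$)
$-196185 - J{\left(-364 \right)} = -196185 - \left(- \frac{27}{5} - - \frac{364}{5}\right) = -196185 - \left(- \frac{27}{5} + \frac{364}{5}\right) = -196185 - \frac{337}{5} = - \frac{981262}{5}$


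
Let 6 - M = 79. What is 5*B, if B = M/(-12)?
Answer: 365/12 ≈ 30.417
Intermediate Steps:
M = -73 (M = 6 - 1*79 = 6 - 79 = -73)
B = 73/12 (B = -73/(-12) = -73*(-1/12) = 73/12 ≈ 6.0833)
5*B = 5*(73/12) = 365/12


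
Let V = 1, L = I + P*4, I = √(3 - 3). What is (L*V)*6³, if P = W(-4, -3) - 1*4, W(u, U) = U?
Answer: -6048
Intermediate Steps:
P = -7 (P = -3 - 1*4 = -3 - 4 = -7)
I = 0 (I = √0 = 0)
L = -28 (L = 0 - 7*4 = 0 - 28 = -28)
(L*V)*6³ = -28*1*6³ = -28*216 = -6048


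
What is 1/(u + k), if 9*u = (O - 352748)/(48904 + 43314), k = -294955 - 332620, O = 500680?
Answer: -414981/260431627109 ≈ -1.5934e-6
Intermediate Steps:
k = -627575
u = 73966/414981 (u = ((500680 - 352748)/(48904 + 43314))/9 = (147932/92218)/9 = (147932*(1/92218))/9 = (⅑)*(73966/46109) = 73966/414981 ≈ 0.17824)
1/(u + k) = 1/(73966/414981 - 627575) = 1/(-260431627109/414981) = -414981/260431627109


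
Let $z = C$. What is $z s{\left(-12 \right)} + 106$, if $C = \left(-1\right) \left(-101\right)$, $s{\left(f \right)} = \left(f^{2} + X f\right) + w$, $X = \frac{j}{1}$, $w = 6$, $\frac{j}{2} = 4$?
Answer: $5560$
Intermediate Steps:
$j = 8$ ($j = 2 \cdot 4 = 8$)
$X = 8$ ($X = \frac{8}{1} = 8 \cdot 1 = 8$)
$s{\left(f \right)} = 6 + f^{2} + 8 f$ ($s{\left(f \right)} = \left(f^{2} + 8 f\right) + 6 = 6 + f^{2} + 8 f$)
$C = 101$
$z = 101$
$z s{\left(-12 \right)} + 106 = 101 \left(6 + \left(-12\right)^{2} + 8 \left(-12\right)\right) + 106 = 101 \left(6 + 144 - 96\right) + 106 = 101 \cdot 54 + 106 = 5454 + 106 = 5560$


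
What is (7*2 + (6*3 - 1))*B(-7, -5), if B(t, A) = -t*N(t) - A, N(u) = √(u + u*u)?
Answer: 155 + 217*√42 ≈ 1561.3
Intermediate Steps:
N(u) = √(u + u²)
B(t, A) = -A - t*√(t*(1 + t)) (B(t, A) = -t*√(t*(1 + t)) - A = -A - t*√(t*(1 + t)))
(7*2 + (6*3 - 1))*B(-7, -5) = (7*2 + (6*3 - 1))*(-1*(-5) - 1*(-7)*√(-7*(1 - 7))) = (14 + (18 - 1))*(5 - 1*(-7)*√(-7*(-6))) = (14 + 17)*(5 - 1*(-7)*√42) = 31*(5 + 7*√42) = 155 + 217*√42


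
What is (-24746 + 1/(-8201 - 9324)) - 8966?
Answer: -590802801/17525 ≈ -33712.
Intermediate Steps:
(-24746 + 1/(-8201 - 9324)) - 8966 = (-24746 + 1/(-17525)) - 8966 = (-24746 - 1/17525) - 8966 = -433673651/17525 - 8966 = -590802801/17525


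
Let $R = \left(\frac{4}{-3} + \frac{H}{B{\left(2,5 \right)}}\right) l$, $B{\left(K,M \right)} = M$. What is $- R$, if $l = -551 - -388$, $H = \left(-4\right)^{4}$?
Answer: $\frac{121924}{15} \approx 8128.3$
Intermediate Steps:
$H = 256$
$l = -163$ ($l = -551 + 388 = -163$)
$R = - \frac{121924}{15}$ ($R = \left(\frac{4}{-3} + \frac{256}{5}\right) \left(-163\right) = \left(4 \left(- \frac{1}{3}\right) + 256 \cdot \frac{1}{5}\right) \left(-163\right) = \left(- \frac{4}{3} + \frac{256}{5}\right) \left(-163\right) = \frac{748}{15} \left(-163\right) = - \frac{121924}{15} \approx -8128.3$)
$- R = \left(-1\right) \left(- \frac{121924}{15}\right) = \frac{121924}{15}$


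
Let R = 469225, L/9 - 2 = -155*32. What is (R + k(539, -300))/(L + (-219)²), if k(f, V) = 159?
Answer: 469384/3339 ≈ 140.58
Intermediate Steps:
L = -44622 (L = 18 + 9*(-155*32) = 18 + 9*(-4960) = 18 - 44640 = -44622)
(R + k(539, -300))/(L + (-219)²) = (469225 + 159)/(-44622 + (-219)²) = 469384/(-44622 + 47961) = 469384/3339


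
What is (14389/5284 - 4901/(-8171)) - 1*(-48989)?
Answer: 2115271174199/43175564 ≈ 48992.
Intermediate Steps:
(14389/5284 - 4901/(-8171)) - 1*(-48989) = (14389*(1/5284) - 4901*(-1/8171)) + 48989 = (14389/5284 + 4901/8171) + 48989 = 143469403/43175564 + 48989 = 2115271174199/43175564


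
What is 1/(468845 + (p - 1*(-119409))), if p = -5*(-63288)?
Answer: 1/904694 ≈ 1.1053e-6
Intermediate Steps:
p = 316440
1/(468845 + (p - 1*(-119409))) = 1/(468845 + (316440 - 1*(-119409))) = 1/(468845 + (316440 + 119409)) = 1/(468845 + 435849) = 1/904694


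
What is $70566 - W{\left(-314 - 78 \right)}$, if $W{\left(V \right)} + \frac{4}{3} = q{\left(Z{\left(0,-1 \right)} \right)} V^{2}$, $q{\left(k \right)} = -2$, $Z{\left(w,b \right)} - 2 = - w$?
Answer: $\frac{1133686}{3} \approx 3.779 \cdot 10^{5}$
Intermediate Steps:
$Z{\left(w,b \right)} = 2 - w$
$W{\left(V \right)} = - \frac{4}{3} - 2 V^{2}$
$70566 - W{\left(-314 - 78 \right)} = 70566 - \left(- \frac{4}{3} - 2 \left(-314 - 78\right)^{2}\right) = 70566 - \left(- \frac{4}{3} - 2 \left(-392\right)^{2}\right) = 70566 - \left(- \frac{4}{3} - 307328\right) = 70566 - - \frac{921988}{3} = 70566 + \frac{921988}{3} = \frac{1133686}{3}$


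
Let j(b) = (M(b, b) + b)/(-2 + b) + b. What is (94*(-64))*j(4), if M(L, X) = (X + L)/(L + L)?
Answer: -39104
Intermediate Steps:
M(L, X) = (L + X)/(2*L) (M(L, X) = (L + X)/((2*L)) = (L + X)*(1/(2*L)) = (L + X)/(2*L))
j(b) = b + (1 + b)/(-2 + b) (j(b) = ((b + b)/(2*b) + b)/(-2 + b) + b = ((2*b)/(2*b) + b)/(-2 + b) + b = (1 + b)/(-2 + b) + b = b + (1 + b)/(-2 + b))
(94*(-64))*j(4) = (94*(-64))*((1 + 4² - 1*4)/(-2 + 4)) = -6016*(1 + 16 - 4)/2 = -3008*13 = -6016*13/2 = -39104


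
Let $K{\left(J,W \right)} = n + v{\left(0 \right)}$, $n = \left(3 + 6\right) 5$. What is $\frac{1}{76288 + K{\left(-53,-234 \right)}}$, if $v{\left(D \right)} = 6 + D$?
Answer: $\frac{1}{76339} \approx 1.3099 \cdot 10^{-5}$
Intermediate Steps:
$n = 45$ ($n = 9 \cdot 5 = 45$)
$K{\left(J,W \right)} = 51$ ($K{\left(J,W \right)} = 45 + \left(6 + 0\right) = 45 + 6 = 51$)
$\frac{1}{76288 + K{\left(-53,-234 \right)}} = \frac{1}{76288 + 51} = \frac{1}{76339}$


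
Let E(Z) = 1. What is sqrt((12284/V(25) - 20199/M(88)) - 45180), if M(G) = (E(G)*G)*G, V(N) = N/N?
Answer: I*sqrt(254766823)/88 ≈ 181.38*I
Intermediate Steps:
V(N) = 1
M(G) = G**2 (M(G) = (1*G)*G = G*G = G**2)
sqrt((12284/V(25) - 20199/M(88)) - 45180) = sqrt((12284/1 - 20199/(88**2)) - 45180) = sqrt((12284*1 - 20199/7744) - 45180) = sqrt((12284 - 20199*1/7744) - 45180) = sqrt((12284 - 20199/7744) - 45180) = sqrt(95107097/7744 - 45180) = sqrt(-254766823/7744) = I*sqrt(254766823)/88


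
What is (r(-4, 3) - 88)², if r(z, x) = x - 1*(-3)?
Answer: 6724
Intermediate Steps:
r(z, x) = 3 + x (r(z, x) = x + 3 = 3 + x)
(r(-4, 3) - 88)² = ((3 + 3) - 88)² = (6 - 88)² = (-82)² = 6724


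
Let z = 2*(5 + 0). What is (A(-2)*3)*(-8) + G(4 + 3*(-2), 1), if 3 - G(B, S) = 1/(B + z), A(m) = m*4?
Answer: 1559/8 ≈ 194.88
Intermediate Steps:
z = 10 (z = 2*5 = 10)
A(m) = 4*m
G(B, S) = 3 - 1/(10 + B) (G(B, S) = 3 - 1/(B + 10) = 3 - 1/(10 + B))
(A(-2)*3)*(-8) + G(4 + 3*(-2), 1) = ((4*(-2))*3)*(-8) + (29 + 3*(4 + 3*(-2)))/(10 + (4 + 3*(-2))) = -8*3*(-8) + (29 + 3*(4 - 6))/(10 + (4 - 6)) = -24*(-8) + (29 + 3*(-2))/(10 - 2) = 192 + (29 - 6)/8 = 192 + (1/8)*23 = 192 + 23/8 = 1559/8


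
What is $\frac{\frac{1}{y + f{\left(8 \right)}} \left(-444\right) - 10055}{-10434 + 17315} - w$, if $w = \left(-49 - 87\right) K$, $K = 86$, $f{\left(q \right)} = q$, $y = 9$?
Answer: $\frac{1367991613}{116977} \approx 11695.0$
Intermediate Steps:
$w = -11696$ ($w = \left(-49 - 87\right) 86 = \left(-136\right) 86 = -11696$)
$\frac{\frac{1}{y + f{\left(8 \right)}} \left(-444\right) - 10055}{-10434 + 17315} - w = \frac{\frac{1}{9 + 8} \left(-444\right) - 10055}{-10434 + 17315} - -11696 = \frac{\frac{1}{17} \left(-444\right) - 10055}{6881} + 11696 = \left(\frac{1}{17} \left(-444\right) - 10055\right) \frac{1}{6881} + 11696 = \left(- \frac{444}{17} - 10055\right) \frac{1}{6881} + 11696 = \left(- \frac{171379}{17}\right) \frac{1}{6881} + 11696 = - \frac{171379}{116977} + 11696 = \frac{1367991613}{116977}$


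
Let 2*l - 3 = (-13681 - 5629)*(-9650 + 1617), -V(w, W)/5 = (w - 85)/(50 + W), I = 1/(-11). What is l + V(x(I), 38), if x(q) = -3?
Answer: 155117243/2 ≈ 7.7559e+7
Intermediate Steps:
I = -1/11 ≈ -0.090909
V(w, W) = -5*(-85 + w)/(50 + W) (V(w, W) = -5*(w - 85)/(50 + W) = -5*(-85 + w)/(50 + W))
l = 155117233/2 (l = 3/2 + ((-13681 - 5629)*(-9650 + 1617))/2 = 3/2 + (-19310*(-8033))/2 = 3/2 + (1/2)*155117230 = 3/2 + 77558615 = 155117233/2 ≈ 7.7559e+7)
l + V(x(I), 38) = 155117233/2 + 5*(85 - 1*(-3))/(50 + 38) = 155117233/2 + 5*(85 + 3)/88 = 155117233/2 + 5*(1/88)*88 = 155117233/2 + 5 = 155117243/2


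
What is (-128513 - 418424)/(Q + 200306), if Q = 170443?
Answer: -546937/370749 ≈ -1.4752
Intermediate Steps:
(-128513 - 418424)/(Q + 200306) = (-128513 - 418424)/(170443 + 200306) = -546937/370749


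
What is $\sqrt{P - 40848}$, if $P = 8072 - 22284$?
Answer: $2 i \sqrt{13765} \approx 234.65 i$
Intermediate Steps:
$P = -14212$
$\sqrt{P - 40848} = \sqrt{-14212 - 40848} = \sqrt{-55060} = 2 i \sqrt{13765}$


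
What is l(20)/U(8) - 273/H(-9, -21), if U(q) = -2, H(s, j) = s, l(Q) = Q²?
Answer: -509/3 ≈ -169.67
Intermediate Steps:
l(20)/U(8) - 273/H(-9, -21) = 20²/(-2) - 273/(-9) = 400*(-½) - 273*(-⅑) = -200 + 91/3 = -509/3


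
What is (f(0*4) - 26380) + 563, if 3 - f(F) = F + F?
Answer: -25814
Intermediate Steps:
f(F) = 3 - 2*F (f(F) = 3 - (F + F) = 3 - 2*F)
(f(0*4) - 26380) + 563 = ((3 - 0*4) - 26380) + 563 = ((3 - 2*0) - 26380) + 563 = ((3 + 0) - 26380) + 563 = (3 - 26380) + 563 = -26377 + 563 = -25814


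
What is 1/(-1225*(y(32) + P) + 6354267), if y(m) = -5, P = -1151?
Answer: 1/7770367 ≈ 1.2869e-7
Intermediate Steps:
1/(-1225*(y(32) + P) + 6354267) = 1/(-1225*(-5 - 1151) + 6354267) = 1/(-1225*(-1156) + 6354267) = 1/(1416100 + 6354267) = 1/7770367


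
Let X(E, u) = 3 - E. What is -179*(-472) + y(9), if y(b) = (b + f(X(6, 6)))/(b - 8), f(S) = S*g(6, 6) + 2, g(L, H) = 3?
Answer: 84490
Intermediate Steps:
f(S) = 2 + 3*S (f(S) = S*3 + 2 = 3*S + 2 = 2 + 3*S)
y(b) = (-7 + b)/(-8 + b) (y(b) = (b + (2 + 3*(3 - 1*6)))/(b - 8) = (b + (2 + 3*(3 - 6)))/(-8 + b) = (b + (2 + 3*(-3)))/(-8 + b) = (b + (2 - 9))/(-8 + b) = (b - 7)/(-8 + b) = (-7 + b)/(-8 + b))
-179*(-472) + y(9) = -179*(-472) + (-7 + 9)/(-8 + 9) = 84488 + 2/1 = 84488 + 1*2 = 84488 + 2 = 84490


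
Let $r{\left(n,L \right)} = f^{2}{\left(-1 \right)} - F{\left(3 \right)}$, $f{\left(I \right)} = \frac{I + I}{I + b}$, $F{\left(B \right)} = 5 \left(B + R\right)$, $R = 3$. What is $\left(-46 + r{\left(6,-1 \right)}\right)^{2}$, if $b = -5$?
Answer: $\frac{466489}{81} \approx 5759.1$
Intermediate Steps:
$F{\left(B \right)} = 15 + 5 B$ ($F{\left(B \right)} = 5 \left(B + 3\right) = 5 \left(3 + B\right) = 15 + 5 B$)
$f{\left(I \right)} = \frac{2 I}{-5 + I}$ ($f{\left(I \right)} = \frac{I + I}{I - 5} = \frac{2 I}{-5 + I}$)
$r{\left(n,L \right)} = - \frac{269}{9}$ ($r{\left(n,L \right)} = \left(2 \left(-1\right) \frac{1}{-5 - 1}\right)^{2} - \left(15 + 5 \cdot 3\right) = \left(2 \left(-1\right) \frac{1}{-6}\right)^{2} - \left(15 + 15\right) = \left(2 \left(-1\right) \left(- \frac{1}{6}\right)\right)^{2} - 30 = \left(\frac{1}{3}\right)^{2} - 30 = \frac{1}{9} - 30 = - \frac{269}{9}$)
$\left(-46 + r{\left(6,-1 \right)}\right)^{2} = \left(-46 - \frac{269}{9}\right)^{2} = \left(- \frac{683}{9}\right)^{2} = \frac{466489}{81}$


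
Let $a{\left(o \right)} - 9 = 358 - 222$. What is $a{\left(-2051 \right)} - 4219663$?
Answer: $-4219518$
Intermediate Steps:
$a{\left(o \right)} = 145$ ($a{\left(o \right)} = 9 + \left(358 - 222\right) = 9 + 136 = 145$)
$a{\left(-2051 \right)} - 4219663 = 145 - 4219663 = -4219518$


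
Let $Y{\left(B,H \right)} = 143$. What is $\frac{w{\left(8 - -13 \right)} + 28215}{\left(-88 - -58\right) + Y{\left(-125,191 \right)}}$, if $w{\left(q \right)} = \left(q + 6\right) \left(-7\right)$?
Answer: $\frac{28026}{113} \approx 248.02$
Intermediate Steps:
$w{\left(q \right)} = -42 - 7 q$ ($w{\left(q \right)} = \left(6 + q\right) \left(-7\right) = -42 - 7 q$)
$\frac{w{\left(8 - -13 \right)} + 28215}{\left(-88 - -58\right) + Y{\left(-125,191 \right)}} = \frac{\left(-42 - 7 \left(8 - -13\right)\right) + 28215}{\left(-88 - -58\right) + 143} = \frac{\left(-42 - 7 \left(8 + 13\right)\right) + 28215}{\left(-88 + 58\right) + 143} = \frac{\left(-42 - 147\right) + 28215}{-30 + 143} = \frac{\left(-42 - 147\right) + 28215}{113} = \left(-189 + 28215\right) \frac{1}{113} = 28026 \cdot \frac{1}{113} = \frac{28026}{113}$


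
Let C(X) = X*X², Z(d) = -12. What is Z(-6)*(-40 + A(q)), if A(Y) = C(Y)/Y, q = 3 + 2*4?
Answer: -972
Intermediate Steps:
q = 11 (q = 3 + 8 = 11)
C(X) = X³
A(Y) = Y² (A(Y) = Y³/Y = Y²)
Z(-6)*(-40 + A(q)) = -12*(-40 + 11²) = -12*(-40 + 121) = -12*81 = -972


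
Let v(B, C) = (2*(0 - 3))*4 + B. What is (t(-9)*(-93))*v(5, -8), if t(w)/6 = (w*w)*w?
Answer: -7728858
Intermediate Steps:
t(w) = 6*w**3 (t(w) = 6*((w*w)*w) = 6*(w**2*w) = 6*w**3)
v(B, C) = -24 + B (v(B, C) = (2*(-3))*4 + B = -6*4 + B = -24 + B)
(t(-9)*(-93))*v(5, -8) = ((6*(-9)**3)*(-93))*(-24 + 5) = ((6*(-729))*(-93))*(-19) = -4374*(-93)*(-19) = 406782*(-19) = -7728858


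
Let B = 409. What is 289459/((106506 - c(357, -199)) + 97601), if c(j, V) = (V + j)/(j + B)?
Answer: 6521341/4598406 ≈ 1.4182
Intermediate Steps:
c(j, V) = (V + j)/(409 + j) (c(j, V) = (V + j)/(j + 409) = (V + j)/(409 + j))
289459/((106506 - c(357, -199)) + 97601) = 289459/((106506 - (-199 + 357)/(409 + 357)) + 97601) = 289459/((106506 - 158/766) + 97601) = 289459/((106506 - 1*79/383) + 97601) = 289459/((106506 - 79/383) + 97601) = 289459/(40791719/383 + 97601) = 289459/(78172902/383) = 289459*(383/78172902) = 6521341/4598406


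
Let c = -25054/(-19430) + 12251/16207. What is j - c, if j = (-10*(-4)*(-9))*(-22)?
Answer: 1246689916046/157451005 ≈ 7918.0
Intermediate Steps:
c = 322043554/157451005 (c = -25054*(-1/19430) + 12251*(1/16207) = 12527/9715 + 12251/16207 = 322043554/157451005 ≈ 2.0454)
j = 7920 (j = (40*(-9))*(-22) = -360*(-22) = 7920)
j - c = 7920 - 1*322043554/157451005 = 7920 - 322043554/157451005 = 1246689916046/157451005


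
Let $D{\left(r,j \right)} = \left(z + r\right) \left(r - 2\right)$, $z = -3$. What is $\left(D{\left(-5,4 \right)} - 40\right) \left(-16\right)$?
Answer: $-256$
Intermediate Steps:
$D{\left(r,j \right)} = \left(-3 + r\right) \left(-2 + r\right)$ ($D{\left(r,j \right)} = \left(-3 + r\right) \left(r - 2\right) = \left(-3 + r\right) \left(-2 + r\right)$)
$\left(D{\left(-5,4 \right)} - 40\right) \left(-16\right) = \left(\left(6 + \left(-5\right)^{2} - -25\right) - 40\right) \left(-16\right) = \left(\left(6 + 25 + 25\right) - 40\right) \left(-16\right) = \left(56 - 40\right) \left(-16\right) = 16 \left(-16\right) = -256$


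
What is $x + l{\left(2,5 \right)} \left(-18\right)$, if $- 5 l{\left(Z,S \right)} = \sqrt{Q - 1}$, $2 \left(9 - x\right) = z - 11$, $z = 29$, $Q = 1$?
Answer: $0$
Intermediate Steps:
$x = 0$ ($x = 9 - \frac{29 - 11}{2} = 9 - 9 = 0$)
$l{\left(Z,S \right)} = 0$ ($l{\left(Z,S \right)} = - \frac{\sqrt{1 - 1}}{5} = - \frac{\sqrt{0}}{5} = \left(- \frac{1}{5}\right) 0 = 0$)
$x + l{\left(2,5 \right)} \left(-18\right) = 0 + 0 \left(-18\right) = 0 + 0 = 0$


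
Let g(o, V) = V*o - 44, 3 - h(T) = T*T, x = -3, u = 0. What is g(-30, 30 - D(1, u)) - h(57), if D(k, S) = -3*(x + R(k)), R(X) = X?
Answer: 2482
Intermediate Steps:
D(k, S) = 9 - 3*k (D(k, S) = -3*(-3 + k) = 9 - 3*k)
h(T) = 3 - T² (h(T) = 3 - T*T = 3 - T²)
g(o, V) = -44 + V*o
g(-30, 30 - D(1, u)) - h(57) = (-44 + (30 - (9 - 3*1))*(-30)) - (3 - 1*57²) = (-44 + (30 - (9 - 3))*(-30)) - (3 - 1*3249) = (-44 + (30 - 1*6)*(-30)) - (3 - 3249) = (-44 + (30 - 6)*(-30)) - 1*(-3246) = (-44 + 24*(-30)) + 3246 = (-44 - 720) + 3246 = -764 + 3246 = 2482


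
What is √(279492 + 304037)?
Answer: √583529 ≈ 763.89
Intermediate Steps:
√(279492 + 304037) = √583529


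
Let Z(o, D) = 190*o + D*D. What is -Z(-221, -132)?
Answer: 24566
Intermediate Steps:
Z(o, D) = D² + 190*o (Z(o, D) = 190*o + D² = D² + 190*o)
-Z(-221, -132) = -((-132)² + 190*(-221)) = -(17424 - 41990) = -1*(-24566) = 24566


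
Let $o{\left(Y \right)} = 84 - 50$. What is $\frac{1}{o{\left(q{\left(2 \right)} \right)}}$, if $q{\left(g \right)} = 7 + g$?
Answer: $\frac{1}{34} \approx 0.029412$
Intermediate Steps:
$o{\left(Y \right)} = 34$ ($o{\left(Y \right)} = 84 - 50 = 34$)
$\frac{1}{o{\left(q{\left(2 \right)} \right)}} = \frac{1}{34}$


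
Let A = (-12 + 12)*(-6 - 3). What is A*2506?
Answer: 0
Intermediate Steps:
A = 0 (A = 0*(-9) = 0)
A*2506 = 0*2506 = 0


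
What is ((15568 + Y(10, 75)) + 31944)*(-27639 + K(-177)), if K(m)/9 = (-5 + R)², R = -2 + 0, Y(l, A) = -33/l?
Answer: -6460708113/5 ≈ -1.2921e+9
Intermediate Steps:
R = -2
K(m) = 441 (K(m) = 9*(-5 - 2)² = 9*(-7)² = 9*49 = 441)
((15568 + Y(10, 75)) + 31944)*(-27639 + K(-177)) = ((15568 - 33/10) + 31944)*(-27639 + 441) = ((15568 - 33*⅒) + 31944)*(-27198) = ((15568 - 33/10) + 31944)*(-27198) = (155647/10 + 31944)*(-27198) = (475087/10)*(-27198) = -6460708113/5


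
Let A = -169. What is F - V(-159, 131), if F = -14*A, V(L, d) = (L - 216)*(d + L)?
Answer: -8134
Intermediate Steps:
V(L, d) = (-216 + L)*(L + d)
F = 2366 (F = -14*(-169) = 2366)
F - V(-159, 131) = 2366 - ((-159)**2 - 216*(-159) - 216*131 - 159*131) = 2366 - (25281 + 34344 - 28296 - 20829) = 2366 - 1*10500 = 2366 - 10500 = -8134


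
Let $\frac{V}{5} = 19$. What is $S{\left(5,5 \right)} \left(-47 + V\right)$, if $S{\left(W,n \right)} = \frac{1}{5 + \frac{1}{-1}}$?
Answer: $12$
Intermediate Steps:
$V = 95$ ($V = 5 \cdot 19 = 95$)
$S{\left(W,n \right)} = \frac{1}{4}$ ($S{\left(W,n \right)} = \frac{1}{5 - 1} = \frac{1}{4}$)
$S{\left(5,5 \right)} \left(-47 + V\right) = \frac{-47 + 95}{4} = \frac{1}{4} \cdot 48 = 12$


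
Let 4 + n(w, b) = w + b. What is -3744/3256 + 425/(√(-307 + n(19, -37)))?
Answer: -468/407 - 425*I*√329/329 ≈ -1.1499 - 23.431*I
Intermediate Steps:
n(w, b) = -4 + b + w (n(w, b) = -4 + (w + b) = -4 + (b + w) = -4 + b + w)
-3744/3256 + 425/(√(-307 + n(19, -37))) = -3744/3256 + 425/(√(-307 + (-4 - 37 + 19))) = -3744*1/3256 + 425/(√(-307 - 22)) = -468/407 + 425/(√(-329)) = -468/407 + 425/((I*√329)) = -468/407 + 425*(-I*√329/329) = -468/407 - 425*I*√329/329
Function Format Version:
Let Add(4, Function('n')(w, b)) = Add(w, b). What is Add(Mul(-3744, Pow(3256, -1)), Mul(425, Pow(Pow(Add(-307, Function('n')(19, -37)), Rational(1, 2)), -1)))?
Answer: Add(Rational(-468, 407), Mul(Rational(-425, 329), I, Pow(329, Rational(1, 2)))) ≈ Add(-1.1499, Mul(-23.431, I))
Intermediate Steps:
Function('n')(w, b) = Add(-4, b, w) (Function('n')(w, b) = Add(-4, Add(w, b)) = Add(-4, Add(b, w)) = Add(-4, b, w))
Add(Mul(-3744, Pow(3256, -1)), Mul(425, Pow(Pow(Add(-307, Function('n')(19, -37)), Rational(1, 2)), -1))) = Add(Mul(-3744, Pow(3256, -1)), Mul(425, Pow(Pow(Add(-307, Add(-4, -37, 19)), Rational(1, 2)), -1))) = Add(Mul(-3744, Rational(1, 3256)), Mul(425, Pow(Pow(Add(-307, -22), Rational(1, 2)), -1))) = Add(Rational(-468, 407), Mul(425, Pow(Pow(-329, Rational(1, 2)), -1))) = Add(Rational(-468, 407), Mul(425, Pow(Mul(I, Pow(329, Rational(1, 2))), -1))) = Add(Rational(-468, 407), Mul(425, Mul(Rational(-1, 329), I, Pow(329, Rational(1, 2))))) = Add(Rational(-468, 407), Mul(Rational(-425, 329), I, Pow(329, Rational(1, 2))))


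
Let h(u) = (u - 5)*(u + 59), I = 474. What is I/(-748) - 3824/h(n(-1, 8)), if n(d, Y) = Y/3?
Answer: 12564669/484330 ≈ 25.942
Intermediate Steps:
n(d, Y) = Y/3 (n(d, Y) = Y*(⅓) = Y/3)
h(u) = (-5 + u)*(59 + u)
I/(-748) - 3824/h(n(-1, 8)) = 474/(-748) - 3824/(-295 + ((⅓)*8)² + 54*((⅓)*8)) = 474*(-1/748) - 3824/(-295 + (8/3)² + 54*(8/3)) = -237/374 - 3824/(-295 + 64/9 + 144) = -237/374 - 3824/(-1295/9) = -237/374 - 3824*(-9/1295) = -237/374 + 34416/1295 = 12564669/484330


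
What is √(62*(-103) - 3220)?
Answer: I*√9606 ≈ 98.01*I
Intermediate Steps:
√(62*(-103) - 3220) = √(-6386 - 3220) = √(-9606) = I*√9606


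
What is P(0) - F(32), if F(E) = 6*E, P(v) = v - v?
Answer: -192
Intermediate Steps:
P(v) = 0
P(0) - F(32) = 0 - 6*32 = 0 - 1*192 = 0 - 192 = -192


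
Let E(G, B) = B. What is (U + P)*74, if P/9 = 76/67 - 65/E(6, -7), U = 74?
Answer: 5822986/469 ≈ 12416.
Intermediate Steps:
P = 43983/469 (P = 9*(76/67 - 65/(-7)) = 9*(76*(1/67) - 65*(-⅐)) = 9*(76/67 + 65/7) = 9*(4887/469) = 43983/469 ≈ 93.780)
(U + P)*74 = (74 + 43983/469)*74 = (78689/469)*74 = 5822986/469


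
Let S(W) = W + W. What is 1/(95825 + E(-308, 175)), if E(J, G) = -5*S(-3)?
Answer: 1/95855 ≈ 1.0432e-5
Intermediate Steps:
S(W) = 2*W
E(J, G) = 30 (E(J, G) = -10*(-3) = -5*(-6) = 30)
1/(95825 + E(-308, 175)) = 1/(95825 + 30) = 1/95855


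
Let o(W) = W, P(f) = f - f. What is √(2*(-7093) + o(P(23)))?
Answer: I*√14186 ≈ 119.1*I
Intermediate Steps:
P(f) = 0
√(2*(-7093) + o(P(23))) = √(2*(-7093) + 0) = √(-14186 + 0) = √(-14186) = I*√14186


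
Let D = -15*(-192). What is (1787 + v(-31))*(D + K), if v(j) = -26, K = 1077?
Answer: 6968277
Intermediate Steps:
D = 2880
(1787 + v(-31))*(D + K) = (1787 - 26)*(2880 + 1077) = 1761*3957 = 6968277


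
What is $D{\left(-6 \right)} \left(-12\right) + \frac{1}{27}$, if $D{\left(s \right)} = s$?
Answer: $\frac{1945}{27} \approx 72.037$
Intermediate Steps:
$D{\left(-6 \right)} \left(-12\right) + \frac{1}{27} = \left(-6\right) \left(-12\right) + \frac{1}{27} = 72 + \frac{1}{27} = \frac{1945}{27}$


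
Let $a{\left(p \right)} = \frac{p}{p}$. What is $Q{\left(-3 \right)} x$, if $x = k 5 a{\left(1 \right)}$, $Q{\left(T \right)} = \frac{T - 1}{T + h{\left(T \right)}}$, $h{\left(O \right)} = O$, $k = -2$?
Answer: $- \frac{20}{3} \approx -6.6667$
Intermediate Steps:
$Q{\left(T \right)} = \frac{-1 + T}{2 T}$ ($Q{\left(T \right)} = \frac{T - 1}{T + T} = \frac{-1 + T}{2 T}$)
$a{\left(p \right)} = 1$
$x = -10$ ($x = \left(-2\right) 5 \cdot 1 = \left(-10\right) 1 = -10$)
$Q{\left(-3 \right)} x = \frac{-1 - 3}{2 \left(-3\right)} \left(-10\right) = \frac{1}{2} \left(- \frac{1}{3}\right) \left(-4\right) \left(-10\right) = \frac{2}{3} \left(-10\right) = - \frac{20}{3}$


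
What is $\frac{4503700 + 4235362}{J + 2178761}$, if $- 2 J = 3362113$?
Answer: $\frac{17478124}{995409} \approx 17.559$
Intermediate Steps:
$J = - \frac{3362113}{2}$ ($J = \left(- \frac{1}{2}\right) 3362113 = - \frac{3362113}{2} \approx -1.6811 \cdot 10^{6}$)
$\frac{4503700 + 4235362}{J + 2178761} = \frac{4503700 + 4235362}{- \frac{3362113}{2} + 2178761} = \frac{8739062}{\frac{995409}{2}} = 8739062 \cdot \frac{2}{995409} = \frac{17478124}{995409}$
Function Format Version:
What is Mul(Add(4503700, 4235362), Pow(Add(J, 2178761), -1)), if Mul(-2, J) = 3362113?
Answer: Rational(17478124, 995409) ≈ 17.559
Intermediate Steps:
J = Rational(-3362113, 2) (J = Mul(Rational(-1, 2), 3362113) = Rational(-3362113, 2) ≈ -1.6811e+6)
Mul(Add(4503700, 4235362), Pow(Add(J, 2178761), -1)) = Mul(Add(4503700, 4235362), Pow(Add(Rational(-3362113, 2), 2178761), -1)) = Mul(8739062, Pow(Rational(995409, 2), -1)) = Mul(8739062, Rational(2, 995409)) = Rational(17478124, 995409)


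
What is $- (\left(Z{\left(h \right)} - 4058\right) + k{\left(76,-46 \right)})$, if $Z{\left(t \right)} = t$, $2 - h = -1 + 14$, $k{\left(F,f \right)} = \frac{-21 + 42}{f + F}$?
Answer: $\frac{40683}{10} \approx 4068.3$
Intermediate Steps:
$k{\left(F,f \right)} = \frac{21}{F + f}$
$h = -11$ ($h = 2 - \left(-1 + 14\right) = 2 - 13 = -11$)
$- (\left(Z{\left(h \right)} - 4058\right) + k{\left(76,-46 \right)}) = - (\left(-11 - 4058\right) + \frac{21}{76 - 46}) = - (-4069 + \frac{21}{30}) = - (-4069 + 21 \cdot \frac{1}{30}) = - (-4069 + \frac{7}{10}) = \left(-1\right) \left(- \frac{40683}{10}\right) = \frac{40683}{10}$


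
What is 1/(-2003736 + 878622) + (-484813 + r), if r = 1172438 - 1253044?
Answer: -636160832767/1125114 ≈ -5.6542e+5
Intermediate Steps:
r = -80606
1/(-2003736 + 878622) + (-484813 + r) = 1/(-2003736 + 878622) + (-484813 - 80606) = 1/(-1125114) - 565419 = -1/1125114 - 565419 = -636160832767/1125114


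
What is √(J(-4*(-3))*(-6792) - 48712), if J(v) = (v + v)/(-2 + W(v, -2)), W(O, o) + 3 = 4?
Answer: 2*√28574 ≈ 338.08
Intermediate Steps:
W(O, o) = 1 (W(O, o) = -3 + 4 = 1)
J(v) = -2*v (J(v) = (v + v)/(-2 + 1) = (2*v)/(-1) = (2*v)*(-1) = -2*v)
√(J(-4*(-3))*(-6792) - 48712) = √(-(-8)*(-3)*(-6792) - 48712) = √(-2*12*(-6792) - 48712) = √(-24*(-6792) - 48712) = √(163008 - 48712) = √114296 = 2*√28574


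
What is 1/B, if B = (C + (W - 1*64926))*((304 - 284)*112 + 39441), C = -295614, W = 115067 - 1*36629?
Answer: -1/11758293462 ≈ -8.5046e-11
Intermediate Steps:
W = 78438 (W = 115067 - 36629 = 78438)
B = -11758293462 (B = (-295614 + (78438 - 1*64926))*((304 - 284)*112 + 39441) = (-295614 + (78438 - 64926))*(20*112 + 39441) = (-295614 + 13512)*(2240 + 39441) = -282102*41681 = -11758293462)
1/B = 1/(-11758293462) = -1/11758293462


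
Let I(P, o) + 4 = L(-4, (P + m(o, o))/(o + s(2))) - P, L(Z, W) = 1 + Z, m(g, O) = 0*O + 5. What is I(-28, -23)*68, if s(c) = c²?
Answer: 1428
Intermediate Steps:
m(g, O) = 5 (m(g, O) = 0 + 5 = 5)
I(P, o) = -7 - P (I(P, o) = -4 + ((1 - 4) - P) = -4 + (-3 - P) = -7 - P)
I(-28, -23)*68 = (-7 - 1*(-28))*68 = (-7 + 28)*68 = 21*68 = 1428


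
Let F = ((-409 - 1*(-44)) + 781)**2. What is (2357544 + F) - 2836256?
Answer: -305656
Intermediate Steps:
F = 173056 (F = ((-409 + 44) + 781)**2 = (-365 + 781)**2 = 416**2 = 173056)
(2357544 + F) - 2836256 = (2357544 + 173056) - 2836256 = 2530600 - 2836256 = -305656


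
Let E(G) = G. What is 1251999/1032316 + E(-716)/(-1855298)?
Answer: 1161785189479/957626905084 ≈ 1.2132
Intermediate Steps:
1251999/1032316 + E(-716)/(-1855298) = 1251999/1032316 - 716/(-1855298) = 1251999*(1/1032316) - 716*(-1/1855298) = 1251999/1032316 + 358/927649 = 1161785189479/957626905084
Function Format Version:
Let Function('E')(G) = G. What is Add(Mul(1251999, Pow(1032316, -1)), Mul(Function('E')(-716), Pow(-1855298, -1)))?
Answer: Rational(1161785189479, 957626905084) ≈ 1.2132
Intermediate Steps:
Add(Mul(1251999, Pow(1032316, -1)), Mul(Function('E')(-716), Pow(-1855298, -1))) = Add(Mul(1251999, Pow(1032316, -1)), Mul(-716, Pow(-1855298, -1))) = Add(Mul(1251999, Rational(1, 1032316)), Mul(-716, Rational(-1, 1855298))) = Add(Rational(1251999, 1032316), Rational(358, 927649)) = Rational(1161785189479, 957626905084)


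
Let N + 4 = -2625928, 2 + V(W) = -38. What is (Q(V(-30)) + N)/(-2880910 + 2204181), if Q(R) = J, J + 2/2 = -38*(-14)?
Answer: 2625401/676729 ≈ 3.8795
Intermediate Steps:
V(W) = -40 (V(W) = -2 - 38 = -40)
N = -2625932 (N = -4 - 2625928 = -2625932)
J = 531 (J = -1 - 38*(-14) = -1 + 532 = 531)
Q(R) = 531
(Q(V(-30)) + N)/(-2880910 + 2204181) = (531 - 2625932)/(-2880910 + 2204181) = -2625401/(-676729) = -2625401*(-1/676729) = 2625401/676729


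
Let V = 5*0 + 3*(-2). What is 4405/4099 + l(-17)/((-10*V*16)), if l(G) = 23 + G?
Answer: 708899/655840 ≈ 1.0809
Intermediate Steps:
V = -6 (V = 0 - 6 = -6)
4405/4099 + l(-17)/((-10*V*16)) = 4405/4099 + (23 - 17)/((-10*(-6)*16)) = 4405*(1/4099) + 6/((60*16)) = 4405/4099 + 6/960 = 4405/4099 + 6*(1/960) = 4405/4099 + 1/160 = 708899/655840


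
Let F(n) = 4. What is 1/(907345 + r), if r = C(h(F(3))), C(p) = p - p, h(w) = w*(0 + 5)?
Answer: 1/907345 ≈ 1.1021e-6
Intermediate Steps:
h(w) = 5*w (h(w) = w*5 = 5*w)
C(p) = 0
r = 0
1/(907345 + r) = 1/(907345 + 0) = 1/907345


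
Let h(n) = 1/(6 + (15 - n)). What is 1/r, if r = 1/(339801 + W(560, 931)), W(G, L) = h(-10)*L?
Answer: 10534762/31 ≈ 3.3983e+5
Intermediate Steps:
h(n) = 1/(21 - n)
W(G, L) = L/31 (W(G, L) = (-1/(-21 - 10))*L = (-1/(-31))*L = (-1*(-1/31))*L = L/31)
r = 31/10534762 (r = 1/(339801 + (1/31)*931) = 1/(339801 + 931/31) = 1/(10534762/31) = 31/10534762 ≈ 2.9426e-6)
1/r = 1/(31/10534762) = 10534762/31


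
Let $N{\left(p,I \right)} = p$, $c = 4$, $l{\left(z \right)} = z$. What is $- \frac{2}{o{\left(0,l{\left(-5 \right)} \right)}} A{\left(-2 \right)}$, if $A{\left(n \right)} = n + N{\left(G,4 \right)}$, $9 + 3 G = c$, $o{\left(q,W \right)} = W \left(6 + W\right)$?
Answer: $- \frac{22}{15} \approx -1.4667$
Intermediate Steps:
$G = - \frac{5}{3}$ ($G = -3 + \frac{1}{3} \cdot 4 = -3 + \frac{4}{3} = - \frac{5}{3} \approx -1.6667$)
$A{\left(n \right)} = - \frac{5}{3} + n$ ($A{\left(n \right)} = n - \frac{5}{3} = - \frac{5}{3} + n$)
$- \frac{2}{o{\left(0,l{\left(-5 \right)} \right)}} A{\left(-2 \right)} = - \frac{2}{\left(-5\right) \left(6 - 5\right)} \left(- \frac{5}{3} - 2\right) = - \frac{2}{\left(-5\right) 1} \left(- \frac{11}{3}\right) = - \frac{2}{-5} \left(- \frac{11}{3}\right) = \left(-2\right) \left(- \frac{1}{5}\right) \left(- \frac{11}{3}\right) = \frac{2}{5} \left(- \frac{11}{3}\right) = - \frac{22}{15}$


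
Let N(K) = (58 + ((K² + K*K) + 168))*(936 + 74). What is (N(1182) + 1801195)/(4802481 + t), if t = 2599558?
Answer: 2824219935/7402039 ≈ 381.55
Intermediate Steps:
N(K) = 228260 + 2020*K² (N(K) = (58 + ((K² + K²) + 168))*1010 = (58 + (2*K² + 168))*1010 = (58 + (168 + 2*K²))*1010 = (226 + 2*K²)*1010 = 228260 + 2020*K²)
(N(1182) + 1801195)/(4802481 + t) = ((228260 + 2020*1182²) + 1801195)/(4802481 + 2599558) = ((228260 + 2020*1397124) + 1801195)/7402039 = ((228260 + 2822190480) + 1801195)*(1/7402039) = (2822418740 + 1801195)*(1/7402039) = 2824219935*(1/7402039) = 2824219935/7402039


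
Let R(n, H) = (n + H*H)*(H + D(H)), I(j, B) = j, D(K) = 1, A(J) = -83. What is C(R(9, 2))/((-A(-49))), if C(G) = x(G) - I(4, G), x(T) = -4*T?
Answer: -160/83 ≈ -1.9277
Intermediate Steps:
R(n, H) = (1 + H)*(n + H**2) (R(n, H) = (n + H*H)*(H + 1) = (n + H**2)*(1 + H) = (1 + H)*(n + H**2))
C(G) = -4 - 4*G (C(G) = -4*G - 1*4 = -4*G - 4 = -4 - 4*G)
C(R(9, 2))/((-A(-49))) = (-4 - 4*(9 + 2**2 + 2**3 + 2*9))/((-1*(-83))) = (-4 - 4*(9 + 4 + 8 + 18))/83 = (-4 - 4*39)*(1/83) = (-4 - 156)*(1/83) = -160*1/83 = -160/83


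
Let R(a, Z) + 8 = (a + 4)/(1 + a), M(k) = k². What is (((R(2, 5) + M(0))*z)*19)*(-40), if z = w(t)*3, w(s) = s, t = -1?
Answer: -13680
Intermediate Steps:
R(a, Z) = -8 + (4 + a)/(1 + a) (R(a, Z) = -8 + (a + 4)/(1 + a) = -8 + (4 + a)/(1 + a))
z = -3 (z = -1*3 = -3)
(((R(2, 5) + M(0))*z)*19)*(-40) = ((((-4 - 7*2)/(1 + 2) + 0²)*(-3))*19)*(-40) = ((((-4 - 14)/3 + 0)*(-3))*19)*(-40) = ((((⅓)*(-18) + 0)*(-3))*19)*(-40) = (((-6 + 0)*(-3))*19)*(-40) = (-6*(-3)*19)*(-40) = (18*19)*(-40) = 342*(-40) = -13680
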